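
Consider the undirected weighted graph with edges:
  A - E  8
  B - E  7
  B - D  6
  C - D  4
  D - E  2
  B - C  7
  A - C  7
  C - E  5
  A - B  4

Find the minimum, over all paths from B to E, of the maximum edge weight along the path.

Checking several routes:
B-E: max(7) = 7
B-C-D-E: max(7, 4, 2) = 7
B-D-E: max(6, 2) = 6
B-C-E: max(7, 5) = 7
B-D-C-E: max(6, 4, 5) = 6
Smallest bottleneck: 6.

6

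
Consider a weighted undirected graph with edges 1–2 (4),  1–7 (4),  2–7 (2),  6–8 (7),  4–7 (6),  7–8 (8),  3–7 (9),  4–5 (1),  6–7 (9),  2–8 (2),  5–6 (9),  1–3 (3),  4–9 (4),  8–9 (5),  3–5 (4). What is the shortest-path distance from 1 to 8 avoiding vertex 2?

Some routes from 1 to 8 avoiding 2:
1 - 7 - 8: 4 + 8 = 12
1 - 3 - 5 - 4 - 9 - 8: 3 + 4 + 1 + 4 + 5 = 17
1 - 7 - 6 - 8: 4 + 9 + 7 = 20
1 - 7 - 4 - 9 - 8: 4 + 6 + 4 + 5 = 19
1 - 3 - 7 - 8: 3 + 9 + 8 = 20
Shortest: 12.

12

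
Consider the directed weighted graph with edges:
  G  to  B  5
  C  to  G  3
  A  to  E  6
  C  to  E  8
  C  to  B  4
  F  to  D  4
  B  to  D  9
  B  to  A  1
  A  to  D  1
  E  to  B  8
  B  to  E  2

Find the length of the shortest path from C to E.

6

Some routes from C to E:
C→E: 8
C→G→B→E: 3 + 5 + 2 = 10
C→B→E: 4 + 2 = 6
The minimum is 6.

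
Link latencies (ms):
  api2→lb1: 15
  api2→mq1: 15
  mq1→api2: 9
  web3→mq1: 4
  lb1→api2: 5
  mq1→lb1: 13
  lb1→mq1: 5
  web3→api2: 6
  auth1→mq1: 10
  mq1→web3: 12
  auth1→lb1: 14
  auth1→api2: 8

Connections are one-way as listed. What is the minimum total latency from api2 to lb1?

Candidate routes:
api2 -> lb1: 15
api2 -> mq1 -> lb1: 15 + 13 = 28
The minimum is 15 ms.

15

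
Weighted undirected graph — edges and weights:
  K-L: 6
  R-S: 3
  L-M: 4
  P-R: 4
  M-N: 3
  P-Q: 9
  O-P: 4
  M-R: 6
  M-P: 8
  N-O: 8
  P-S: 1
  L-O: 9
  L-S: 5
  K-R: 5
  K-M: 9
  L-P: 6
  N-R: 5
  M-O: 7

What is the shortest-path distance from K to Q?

Checking several routes:
K→R→S→P→Q: 5 + 3 + 1 + 9 = 18
K→R→P→Q: 5 + 4 + 9 = 18
K→L→S→P→Q: 6 + 5 + 1 + 9 = 21
The minimum is 18.

18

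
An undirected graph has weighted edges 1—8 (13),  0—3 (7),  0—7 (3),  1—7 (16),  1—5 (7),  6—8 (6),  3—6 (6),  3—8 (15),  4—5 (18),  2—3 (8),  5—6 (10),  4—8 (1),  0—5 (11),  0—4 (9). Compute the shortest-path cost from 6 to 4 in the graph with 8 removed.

22

Some routes from 6 to 4 avoiding 8:
6→5→4: 10 + 18 = 28
6→5→0→4: 10 + 11 + 9 = 30
6→3→0→4: 6 + 7 + 9 = 22
Best route has total 22.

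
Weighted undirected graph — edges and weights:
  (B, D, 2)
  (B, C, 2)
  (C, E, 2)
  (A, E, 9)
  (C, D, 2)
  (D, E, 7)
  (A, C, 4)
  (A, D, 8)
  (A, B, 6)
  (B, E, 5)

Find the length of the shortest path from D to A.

6

A few of the D→A routes:
D - B - A: 2 + 6 = 8
D - B - C - A: 2 + 2 + 4 = 8
D - C - A: 2 + 4 = 6
The minimum is 6.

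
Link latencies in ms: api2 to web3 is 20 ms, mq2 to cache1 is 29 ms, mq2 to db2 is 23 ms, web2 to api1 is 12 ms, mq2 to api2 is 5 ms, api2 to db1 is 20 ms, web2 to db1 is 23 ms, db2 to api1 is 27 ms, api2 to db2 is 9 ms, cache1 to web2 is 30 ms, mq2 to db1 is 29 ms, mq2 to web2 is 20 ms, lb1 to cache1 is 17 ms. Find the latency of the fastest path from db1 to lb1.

70

Some routes from db1 to lb1:
db1 -> mq2 -> cache1 -> lb1: 29 + 29 + 17 = 75
db1 -> web2 -> cache1 -> lb1: 23 + 30 + 17 = 70
db1 -> web2 -> mq2 -> cache1 -> lb1: 23 + 20 + 29 + 17 = 89
db1 -> api2 -> mq2 -> cache1 -> lb1: 20 + 5 + 29 + 17 = 71
Shortest: 70 ms.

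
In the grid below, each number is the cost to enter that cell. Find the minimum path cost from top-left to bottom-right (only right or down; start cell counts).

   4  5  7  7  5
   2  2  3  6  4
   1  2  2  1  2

14

Take (0,0) -> (1,0) -> (2,0) -> (2,1) -> (2,2) -> (2,3) -> (2,4) for a total of 4 + 2 + 1 + 2 + 2 + 1 + 2 = 14.
For comparison, the top-then-right route costs 34.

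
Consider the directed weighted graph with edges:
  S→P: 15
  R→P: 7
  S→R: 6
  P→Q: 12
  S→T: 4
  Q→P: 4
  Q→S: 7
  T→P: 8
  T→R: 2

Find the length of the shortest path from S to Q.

Paths from S to Q:
S-P-Q: 15 + 12 = 27
S-T-P-Q: 4 + 8 + 12 = 24
S-R-P-Q: 6 + 7 + 12 = 25
S-T-R-P-Q: 4 + 2 + 7 + 12 = 25
Best route has total 24.

24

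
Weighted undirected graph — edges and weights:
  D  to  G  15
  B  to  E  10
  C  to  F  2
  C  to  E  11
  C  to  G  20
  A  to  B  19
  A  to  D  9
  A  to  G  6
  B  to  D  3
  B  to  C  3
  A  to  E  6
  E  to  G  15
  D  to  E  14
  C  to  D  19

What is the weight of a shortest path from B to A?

A few of the B→A routes:
B → E → A: 10 + 6 = 16
B → D → A: 3 + 9 = 12
B → A: 19
The minimum is 12.

12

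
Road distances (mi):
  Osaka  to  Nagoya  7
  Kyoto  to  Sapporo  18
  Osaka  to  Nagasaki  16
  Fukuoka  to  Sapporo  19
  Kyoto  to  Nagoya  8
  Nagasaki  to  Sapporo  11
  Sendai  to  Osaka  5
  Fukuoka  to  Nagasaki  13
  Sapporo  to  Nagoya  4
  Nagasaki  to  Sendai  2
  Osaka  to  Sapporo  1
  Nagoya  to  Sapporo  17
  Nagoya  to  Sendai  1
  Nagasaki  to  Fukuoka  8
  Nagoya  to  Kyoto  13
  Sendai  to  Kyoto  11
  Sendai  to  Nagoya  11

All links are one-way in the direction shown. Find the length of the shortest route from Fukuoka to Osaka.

20

Routes from Fukuoka to Osaka:
Fukuoka-Nagasaki-Sapporo-Nagoya-Sendai-Osaka: 13 + 11 + 4 + 1 + 5 = 34
Fukuoka-Sapporo-Nagoya-Sendai-Osaka: 19 + 4 + 1 + 5 = 29
Fukuoka-Nagasaki-Sendai-Osaka: 13 + 2 + 5 = 20
The minimum is 20 mi.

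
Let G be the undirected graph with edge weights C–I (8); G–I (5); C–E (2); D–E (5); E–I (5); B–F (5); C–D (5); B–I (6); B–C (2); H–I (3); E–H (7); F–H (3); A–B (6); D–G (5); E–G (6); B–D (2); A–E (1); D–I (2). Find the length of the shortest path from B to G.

7

Checking several routes:
B - D - G: 2 + 5 = 7
B - C - E - G: 2 + 2 + 6 = 10
B - C - D - G: 2 + 5 + 5 = 12
B - I - G: 6 + 5 = 11
B - D - I - G: 2 + 2 + 5 = 9
The minimum is 7.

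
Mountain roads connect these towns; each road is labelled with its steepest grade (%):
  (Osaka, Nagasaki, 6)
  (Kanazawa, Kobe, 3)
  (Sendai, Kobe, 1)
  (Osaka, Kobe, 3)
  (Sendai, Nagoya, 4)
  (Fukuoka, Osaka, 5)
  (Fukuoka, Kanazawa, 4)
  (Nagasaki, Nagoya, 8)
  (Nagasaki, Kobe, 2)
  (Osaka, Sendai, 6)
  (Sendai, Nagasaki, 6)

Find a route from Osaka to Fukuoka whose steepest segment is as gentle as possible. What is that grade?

Comparing a few candidate routes:
Osaka -> Sendai -> Nagasaki -> Kobe -> Kanazawa -> Fukuoka: max(6, 6, 2, 3, 4) = 6
Osaka -> Fukuoka: max(5) = 5
Osaka -> Kobe -> Kanazawa -> Fukuoka: max(3, 3, 4) = 4
Best route has worst link 4%.

4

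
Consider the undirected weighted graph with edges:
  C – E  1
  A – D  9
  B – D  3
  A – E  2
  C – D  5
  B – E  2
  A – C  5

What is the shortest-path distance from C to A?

Routes from C to A:
C - D - A: 5 + 9 = 14
C - A: 5
C - E - A: 1 + 2 = 3
C - D - B - E - A: 5 + 3 + 2 + 2 = 12
C - E - B - D - A: 1 + 2 + 3 + 9 = 15
Shortest: 3.

3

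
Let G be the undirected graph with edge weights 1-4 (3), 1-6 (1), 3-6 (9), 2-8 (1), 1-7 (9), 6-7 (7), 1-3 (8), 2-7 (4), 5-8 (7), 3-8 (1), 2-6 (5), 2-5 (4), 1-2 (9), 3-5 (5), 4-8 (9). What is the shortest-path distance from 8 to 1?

7

A few of the 8→1 routes:
8-2-1: 1 + 9 = 10
8-3-1: 1 + 8 = 9
8-2-6-1: 1 + 5 + 1 = 7
Shortest: 7.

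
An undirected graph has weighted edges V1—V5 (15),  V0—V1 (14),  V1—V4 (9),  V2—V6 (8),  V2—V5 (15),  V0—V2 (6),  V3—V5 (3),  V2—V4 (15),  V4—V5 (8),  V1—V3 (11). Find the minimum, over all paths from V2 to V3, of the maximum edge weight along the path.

Some routes from V2 to V3:
V2→V4→V5→V1→V3: max(15, 8, 15, 11) = 15
V2→V4→V1→V3: max(15, 9, 11) = 15
V2→V4→V1→V5→V3: max(15, 9, 15, 3) = 15
V2→V0→V1→V4→V5→V3: max(6, 14, 9, 8, 3) = 14
V2→V0→V1→V3: max(6, 14, 11) = 14
V2→V4→V5→V3: max(15, 8, 3) = 15
Smallest bottleneck: 14.

14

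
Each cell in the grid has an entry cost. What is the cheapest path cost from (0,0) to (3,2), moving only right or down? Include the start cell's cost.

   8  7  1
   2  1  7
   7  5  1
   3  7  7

24

Best path: (0,0) -> (1,0) -> (1,1) -> (2,1) -> (2,2) -> (3,2)
Cost: 8 + 2 + 1 + 5 + 1 + 7 = 24
For comparison, the top-then-right route costs 31.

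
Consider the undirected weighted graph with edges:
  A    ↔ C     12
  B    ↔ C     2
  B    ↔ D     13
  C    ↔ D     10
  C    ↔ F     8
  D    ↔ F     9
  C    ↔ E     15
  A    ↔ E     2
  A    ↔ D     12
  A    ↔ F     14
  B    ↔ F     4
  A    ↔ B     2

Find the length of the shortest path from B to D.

A few of the B→D routes:
B - D: 13
B - F - D: 4 + 9 = 13
B - C - D: 2 + 10 = 12
Shortest: 12.

12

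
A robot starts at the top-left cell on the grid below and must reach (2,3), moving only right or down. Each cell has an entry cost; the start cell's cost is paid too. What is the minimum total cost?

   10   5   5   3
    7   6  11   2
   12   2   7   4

One optimal route is [0,0] [0,1] [0,2] [0,3] [1,3] [2,3].
Its cost is 10 + 5 + 5 + 3 + 2 + 4 = 29.

29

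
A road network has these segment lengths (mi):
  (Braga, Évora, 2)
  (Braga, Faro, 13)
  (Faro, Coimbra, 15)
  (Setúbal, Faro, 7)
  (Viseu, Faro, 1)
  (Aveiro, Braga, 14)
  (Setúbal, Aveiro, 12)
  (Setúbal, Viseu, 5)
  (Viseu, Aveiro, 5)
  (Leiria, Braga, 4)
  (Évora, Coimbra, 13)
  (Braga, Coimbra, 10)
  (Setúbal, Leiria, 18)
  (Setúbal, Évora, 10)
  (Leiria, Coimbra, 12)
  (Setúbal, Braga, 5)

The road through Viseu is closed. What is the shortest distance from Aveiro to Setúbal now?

Checking several routes:
Aveiro - Braga - Évora - Setúbal: 14 + 2 + 10 = 26
Aveiro - Braga - Coimbra - Faro - Setúbal: 14 + 10 + 15 + 7 = 46
Aveiro - Braga - Leiria - Setúbal: 14 + 4 + 18 = 36
Aveiro - Braga - Faro - Setúbal: 14 + 13 + 7 = 34
Aveiro - Braga - Setúbal: 14 + 5 = 19
Aveiro - Setúbal: 12
Shortest: 12 mi.

12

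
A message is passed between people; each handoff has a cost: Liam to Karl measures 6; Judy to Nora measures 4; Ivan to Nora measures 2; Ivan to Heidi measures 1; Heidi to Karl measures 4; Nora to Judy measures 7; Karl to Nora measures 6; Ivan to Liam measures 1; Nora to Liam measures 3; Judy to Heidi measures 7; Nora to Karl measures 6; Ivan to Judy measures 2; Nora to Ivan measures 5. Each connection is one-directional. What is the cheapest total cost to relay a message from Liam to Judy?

Routes from Liam to Judy:
Liam→Karl→Nora→Ivan→Judy: 6 + 6 + 5 + 2 = 19
Liam→Karl→Nora→Judy: 6 + 6 + 7 = 19
Best route has total 19.

19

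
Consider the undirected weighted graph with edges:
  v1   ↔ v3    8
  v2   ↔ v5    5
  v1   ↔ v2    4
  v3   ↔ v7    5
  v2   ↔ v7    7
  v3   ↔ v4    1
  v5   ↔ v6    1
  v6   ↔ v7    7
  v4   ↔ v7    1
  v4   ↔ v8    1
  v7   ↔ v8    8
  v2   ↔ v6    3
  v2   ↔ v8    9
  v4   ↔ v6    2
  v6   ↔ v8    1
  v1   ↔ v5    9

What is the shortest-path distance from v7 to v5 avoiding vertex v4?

8

Comparing a few candidate routes:
v7 - v8 - v6 - v2 - v5: 8 + 1 + 3 + 5 = 17
v7 - v2 - v6 - v5: 7 + 3 + 1 = 11
v7 - v6 - v5: 7 + 1 = 8
v7 - v8 - v6 - v5: 8 + 1 + 1 = 10
v7 - v6 - v2 - v5: 7 + 3 + 5 = 15
v7 - v2 - v5: 7 + 5 = 12
Shortest: 8.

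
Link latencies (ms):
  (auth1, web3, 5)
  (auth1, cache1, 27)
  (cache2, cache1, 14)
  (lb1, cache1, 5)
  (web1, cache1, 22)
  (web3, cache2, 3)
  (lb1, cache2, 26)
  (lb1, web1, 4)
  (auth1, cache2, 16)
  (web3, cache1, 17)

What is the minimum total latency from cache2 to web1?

23

Comparing a few candidate routes:
cache2 - cache1 - web1: 14 + 22 = 36
cache2 - web3 - cache1 - lb1 - web1: 3 + 17 + 5 + 4 = 29
cache2 - web3 - cache1 - web1: 3 + 17 + 22 = 42
cache2 - cache1 - lb1 - web1: 14 + 5 + 4 = 23
cache2 - web3 - auth1 - cache1 - lb1 - web1: 3 + 5 + 27 + 5 + 4 = 44
cache2 - lb1 - web1: 26 + 4 = 30
The minimum is 23 ms.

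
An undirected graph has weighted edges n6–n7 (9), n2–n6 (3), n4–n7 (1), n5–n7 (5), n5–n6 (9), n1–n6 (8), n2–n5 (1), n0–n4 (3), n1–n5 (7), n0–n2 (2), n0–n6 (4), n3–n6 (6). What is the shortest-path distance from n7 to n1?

Checking several routes:
n7→n5→n1: 5 + 7 = 12
n7→n4→n0→n6→n1: 1 + 3 + 4 + 8 = 16
n7→n4→n0→n2→n5→n1: 1 + 3 + 2 + 1 + 7 = 14
n7→n6→n1: 9 + 8 = 17
n7→n5→n2→n6→n1: 5 + 1 + 3 + 8 = 17
The minimum is 12.

12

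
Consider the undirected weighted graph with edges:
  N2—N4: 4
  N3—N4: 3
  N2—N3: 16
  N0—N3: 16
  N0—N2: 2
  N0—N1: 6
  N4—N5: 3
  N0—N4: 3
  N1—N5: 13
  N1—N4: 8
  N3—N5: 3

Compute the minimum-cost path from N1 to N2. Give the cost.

8

Checking several routes:
N1-N5-N4-N0-N2: 13 + 3 + 3 + 2 = 21
N1-N4-N2: 8 + 4 = 12
N1-N4-N0-N2: 8 + 3 + 2 = 13
N1-N5-N4-N2: 13 + 3 + 4 = 20
N1-N0-N2: 6 + 2 = 8
N1-N0-N4-N2: 6 + 3 + 4 = 13
Shortest: 8.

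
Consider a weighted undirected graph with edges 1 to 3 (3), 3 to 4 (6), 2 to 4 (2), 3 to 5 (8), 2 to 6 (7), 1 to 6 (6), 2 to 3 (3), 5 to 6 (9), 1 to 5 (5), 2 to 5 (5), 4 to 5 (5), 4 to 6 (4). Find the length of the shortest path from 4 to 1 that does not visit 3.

10

A few of the 4→1 routes:
4→2→5→1: 2 + 5 + 5 = 12
4→6→1: 4 + 6 = 10
4→5→1: 5 + 5 = 10
Shortest: 10.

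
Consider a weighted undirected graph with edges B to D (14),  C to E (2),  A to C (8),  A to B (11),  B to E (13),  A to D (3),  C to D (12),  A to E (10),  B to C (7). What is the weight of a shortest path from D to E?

13

Comparing a few candidate routes:
D - B - C - E: 14 + 7 + 2 = 23
D - A - E: 3 + 10 = 13
D - A - B - E: 3 + 11 + 13 = 27
D - A - B - C - E: 3 + 11 + 7 + 2 = 23
D - A - C - E: 3 + 8 + 2 = 13
D - C - E: 12 + 2 = 14
The minimum is 13.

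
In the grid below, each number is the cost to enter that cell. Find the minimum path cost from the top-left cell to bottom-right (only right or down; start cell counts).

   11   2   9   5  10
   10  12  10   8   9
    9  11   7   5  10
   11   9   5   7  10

Best path: (0,0) -> (0,1) -> (0,2) -> (0,3) -> (1,3) -> (2,3) -> (3,3) -> (3,4)
Cost: 11 + 2 + 9 + 5 + 8 + 5 + 7 + 10 = 57
For comparison, the top-then-right route costs 66.

57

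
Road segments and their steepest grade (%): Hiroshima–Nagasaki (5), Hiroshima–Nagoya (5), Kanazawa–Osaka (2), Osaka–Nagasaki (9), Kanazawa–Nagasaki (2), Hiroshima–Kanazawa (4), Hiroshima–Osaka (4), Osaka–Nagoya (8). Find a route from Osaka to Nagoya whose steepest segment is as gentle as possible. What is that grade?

Checking several routes:
Osaka→Hiroshima→Nagoya: max(4, 5) = 5
Osaka→Kanazawa→Hiroshima→Nagoya: max(2, 4, 5) = 5
Osaka→Kanazawa→Nagasaki→Hiroshima→Nagoya: max(2, 2, 5, 5) = 5
The minimum achievable maximum is 5%.

5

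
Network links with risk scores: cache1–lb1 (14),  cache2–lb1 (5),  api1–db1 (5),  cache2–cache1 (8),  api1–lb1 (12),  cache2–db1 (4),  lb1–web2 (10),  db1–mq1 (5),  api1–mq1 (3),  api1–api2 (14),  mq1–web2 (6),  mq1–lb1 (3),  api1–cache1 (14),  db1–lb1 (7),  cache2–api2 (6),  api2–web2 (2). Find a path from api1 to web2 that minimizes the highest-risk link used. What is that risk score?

6

Some routes from api1 to web2:
api1-mq1-web2: max(3, 6) = 6
api1-mq1-lb1-cache2-api2-web2: max(3, 3, 5, 6, 2) = 6
api1-db1-cache2-api2-web2: max(5, 4, 6, 2) = 6
api1-db1-cache2-lb1-mq1-web2: max(5, 4, 5, 3, 6) = 6
api1-db1-mq1-web2: max(5, 5, 6) = 6
api1-db1-mq1-lb1-cache2-api2-web2: max(5, 5, 3, 5, 6, 2) = 6
Smallest bottleneck: 6.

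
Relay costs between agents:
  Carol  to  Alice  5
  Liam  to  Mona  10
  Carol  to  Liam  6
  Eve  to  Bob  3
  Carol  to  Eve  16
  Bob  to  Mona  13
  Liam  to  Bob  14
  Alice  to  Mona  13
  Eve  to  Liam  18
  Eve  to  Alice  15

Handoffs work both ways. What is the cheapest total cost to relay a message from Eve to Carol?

A few of the Eve→Carol routes:
Eve-Bob-Liam-Carol: 3 + 14 + 6 = 23
Eve-Alice-Carol: 15 + 5 = 20
Eve-Carol: 16
Eve-Bob-Mona-Liam-Carol: 3 + 13 + 10 + 6 = 32
Eve-Liam-Carol: 18 + 6 = 24
The minimum is 16.

16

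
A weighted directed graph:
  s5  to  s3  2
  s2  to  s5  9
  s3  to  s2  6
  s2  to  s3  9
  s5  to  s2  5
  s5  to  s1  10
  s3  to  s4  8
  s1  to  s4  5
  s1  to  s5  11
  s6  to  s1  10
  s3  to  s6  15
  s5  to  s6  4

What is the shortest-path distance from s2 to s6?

13

Paths from s2 to s6:
s2 -> s3 -> s6: 9 + 15 = 24
s2 -> s5 -> s6: 9 + 4 = 13
s2 -> s5 -> s3 -> s6: 9 + 2 + 15 = 26
Best route has total 13.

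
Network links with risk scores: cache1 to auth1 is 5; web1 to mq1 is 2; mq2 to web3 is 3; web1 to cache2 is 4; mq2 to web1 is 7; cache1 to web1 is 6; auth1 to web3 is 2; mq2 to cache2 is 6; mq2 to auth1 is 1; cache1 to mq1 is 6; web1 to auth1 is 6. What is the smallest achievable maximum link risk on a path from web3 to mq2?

A few of the web3→mq2 routes:
web3→auth1→mq2: max(2, 1) = 2
web3→mq2: max(3) = 3
web3→auth1→cache1→mq1→web1→cache2→mq2: max(2, 5, 6, 2, 4, 6) = 6
web3→auth1→cache1→web1→cache2→mq2: max(2, 5, 6, 4, 6) = 6
Smallest bottleneck: 2.

2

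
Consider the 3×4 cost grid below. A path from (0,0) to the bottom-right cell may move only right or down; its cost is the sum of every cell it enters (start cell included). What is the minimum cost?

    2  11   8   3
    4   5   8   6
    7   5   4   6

Best path: (0,0) -> (1,0) -> (1,1) -> (2,1) -> (2,2) -> (2,3)
Cost: 2 + 4 + 5 + 5 + 4 + 6 = 26
(Top row then right column would cost 36.)

26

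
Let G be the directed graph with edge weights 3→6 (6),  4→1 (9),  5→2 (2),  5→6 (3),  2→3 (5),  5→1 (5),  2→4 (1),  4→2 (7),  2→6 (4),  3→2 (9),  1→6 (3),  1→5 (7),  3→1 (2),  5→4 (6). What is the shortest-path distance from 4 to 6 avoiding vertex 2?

Routes from 4 to 6 avoiding 2:
4→1→5→6: 9 + 7 + 3 = 19
4→1→6: 9 + 3 = 12
The minimum is 12.

12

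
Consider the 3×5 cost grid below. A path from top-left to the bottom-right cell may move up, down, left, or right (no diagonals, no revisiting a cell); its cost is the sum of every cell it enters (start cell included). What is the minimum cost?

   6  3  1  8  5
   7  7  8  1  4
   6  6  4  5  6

29

Take [0,0] → [0,1] → [0,2] → [0,3] → [1,3] → [1,4] → [2,4] for a total of 6 + 3 + 1 + 8 + 1 + 4 + 6 = 29.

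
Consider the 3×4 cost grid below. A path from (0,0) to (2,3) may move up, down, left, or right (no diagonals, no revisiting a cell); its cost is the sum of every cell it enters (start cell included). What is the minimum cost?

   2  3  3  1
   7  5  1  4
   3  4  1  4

14

One optimal route is (0,0) (0,1) (0,2) (1,2) (2,2) (2,3).
Its cost is 2 + 3 + 3 + 1 + 1 + 4 = 14.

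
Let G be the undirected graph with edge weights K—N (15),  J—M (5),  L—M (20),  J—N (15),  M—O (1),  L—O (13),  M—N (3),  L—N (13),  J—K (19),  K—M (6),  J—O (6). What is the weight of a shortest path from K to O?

Some routes from K to O:
K -> M -> J -> O: 6 + 5 + 6 = 17
K -> N -> M -> J -> O: 15 + 3 + 5 + 6 = 29
K -> N -> M -> O: 15 + 3 + 1 = 19
K -> M -> O: 6 + 1 = 7
K -> J -> M -> O: 19 + 5 + 1 = 25
K -> J -> O: 19 + 6 = 25
Shortest: 7.

7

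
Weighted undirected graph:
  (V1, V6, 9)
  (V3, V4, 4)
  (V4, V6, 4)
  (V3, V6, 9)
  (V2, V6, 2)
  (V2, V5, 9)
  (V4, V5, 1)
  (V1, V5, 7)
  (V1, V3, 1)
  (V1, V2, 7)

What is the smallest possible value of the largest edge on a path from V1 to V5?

Some routes from V1 to V5:
V1 -> V5: max(7) = 7
V1 -> V2 -> V6 -> V4 -> V5: max(7, 2, 4, 1) = 7
V1 -> V3 -> V4 -> V5: max(1, 4, 1) = 4
V1 -> V3 -> V6 -> V2 -> V5: max(1, 9, 2, 9) = 9
V1 -> V3 -> V6 -> V4 -> V5: max(1, 9, 4, 1) = 9
V1 -> V3 -> V4 -> V6 -> V2 -> V5: max(1, 4, 4, 2, 9) = 9
Smallest bottleneck: 4.

4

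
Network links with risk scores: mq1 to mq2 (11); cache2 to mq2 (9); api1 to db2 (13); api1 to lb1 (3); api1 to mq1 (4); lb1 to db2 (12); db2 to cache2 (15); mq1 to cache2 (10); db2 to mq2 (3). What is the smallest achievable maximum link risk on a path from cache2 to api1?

A few of the cache2→api1 routes:
cache2-mq1-api1: max(10, 4) = 10
cache2-mq2-mq1-api1: max(9, 11, 4) = 11
cache2-mq1-mq2-db2-lb1-api1: max(10, 11, 3, 12, 3) = 12
cache2-mq2-db2-api1: max(9, 3, 13) = 13
cache2-mq2-db2-lb1-api1: max(9, 3, 12, 3) = 12
Smallest bottleneck: 10.

10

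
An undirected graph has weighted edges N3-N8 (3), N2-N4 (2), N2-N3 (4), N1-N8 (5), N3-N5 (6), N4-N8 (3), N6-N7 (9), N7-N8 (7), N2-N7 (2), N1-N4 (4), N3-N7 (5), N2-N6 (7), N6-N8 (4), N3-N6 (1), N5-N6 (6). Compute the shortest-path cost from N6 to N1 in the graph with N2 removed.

A few of the N6→N1 routes:
N6 → N8 → N4 → N1: 4 + 3 + 4 = 11
N6 → N3 → N8 → N1: 1 + 3 + 5 = 9
N6 → N3 → N7 → N8 → N1: 1 + 5 + 7 + 5 = 18
N6 → N3 → N8 → N4 → N1: 1 + 3 + 3 + 4 = 11
N6 → N5 → N3 → N8 → N1: 6 + 6 + 3 + 5 = 20
N6 → N8 → N1: 4 + 5 = 9
Best route has total 9.

9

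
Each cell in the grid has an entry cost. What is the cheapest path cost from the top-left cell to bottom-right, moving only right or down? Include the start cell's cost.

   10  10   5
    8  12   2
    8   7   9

Best path: [0,0] → [0,1] → [0,2] → [1,2] → [2,2]
Cost: 10 + 10 + 5 + 2 + 9 = 36

36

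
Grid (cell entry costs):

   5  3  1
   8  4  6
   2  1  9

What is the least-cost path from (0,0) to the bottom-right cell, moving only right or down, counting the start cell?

Path r0c0 -> r0c1 -> r1c1 -> r2c1 -> r2c2: 5 + 3 + 4 + 1 + 9 = 22.
For comparison, the top-then-right route costs 24.

22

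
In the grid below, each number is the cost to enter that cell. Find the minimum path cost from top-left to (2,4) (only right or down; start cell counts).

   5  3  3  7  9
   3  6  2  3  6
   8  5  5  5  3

Cheapest: [0,0] [0,1] [0,2] [1,2] [1,3] [2,3] [2,4]
  5 + 3 + 3 + 2 + 3 + 5 + 3 = 24
(Top row then right column would cost 36.)

24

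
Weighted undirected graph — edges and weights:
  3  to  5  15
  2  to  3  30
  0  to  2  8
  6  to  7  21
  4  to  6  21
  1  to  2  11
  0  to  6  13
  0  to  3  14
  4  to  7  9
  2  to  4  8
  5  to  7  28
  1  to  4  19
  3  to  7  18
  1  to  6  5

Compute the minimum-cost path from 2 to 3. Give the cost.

22

Some routes from 2 to 3:
2→3: 30
2→1→6→0→3: 11 + 5 + 13 + 14 = 43
2→1→6→7→3: 11 + 5 + 21 + 18 = 55
2→4→7→3: 8 + 9 + 18 = 35
2→0→3: 8 + 14 = 22
Best route has total 22.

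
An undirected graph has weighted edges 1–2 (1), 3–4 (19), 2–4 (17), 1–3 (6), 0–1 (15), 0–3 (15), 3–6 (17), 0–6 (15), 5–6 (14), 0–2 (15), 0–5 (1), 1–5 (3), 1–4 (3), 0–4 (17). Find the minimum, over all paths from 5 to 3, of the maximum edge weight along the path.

6

Checking several routes:
5 → 0 → 1 → 3: max(1, 15, 6) = 15
5 → 1 → 3: max(3, 6) = 6
5 → 6 → 0 → 2 → 1 → 3: max(14, 15, 15, 1, 6) = 15
5 → 6 → 0 → 1 → 3: max(14, 15, 15, 6) = 15
5 → 0 → 2 → 1 → 3: max(1, 15, 1, 6) = 15
5 → 0 → 3: max(1, 15) = 15
The minimum achievable maximum is 6.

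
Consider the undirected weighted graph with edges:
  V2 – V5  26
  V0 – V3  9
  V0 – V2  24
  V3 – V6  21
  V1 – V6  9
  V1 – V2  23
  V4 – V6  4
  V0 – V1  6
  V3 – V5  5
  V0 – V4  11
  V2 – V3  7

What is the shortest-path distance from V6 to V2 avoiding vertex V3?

32

Routes from V6 to V2 avoiding V3:
V6-V1-V2: 9 + 23 = 32
V6-V4-V0-V1-V2: 4 + 11 + 6 + 23 = 44
V6-V1-V0-V2: 9 + 6 + 24 = 39
V6-V4-V0-V2: 4 + 11 + 24 = 39
The minimum is 32.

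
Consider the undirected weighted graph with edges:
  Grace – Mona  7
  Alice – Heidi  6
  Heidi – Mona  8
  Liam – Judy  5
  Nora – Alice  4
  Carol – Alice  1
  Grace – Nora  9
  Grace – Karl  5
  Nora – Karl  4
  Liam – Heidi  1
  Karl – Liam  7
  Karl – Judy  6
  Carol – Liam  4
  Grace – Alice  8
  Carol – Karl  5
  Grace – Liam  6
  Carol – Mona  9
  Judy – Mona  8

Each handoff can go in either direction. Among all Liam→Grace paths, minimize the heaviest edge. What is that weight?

5

Some routes from Liam to Grace:
Liam - Grace: max(6) = 6
Liam - Heidi - Alice - Carol - Karl - Grace: max(1, 6, 1, 5, 5) = 6
Liam - Judy - Karl - Grace: max(5, 6, 5) = 6
Liam - Carol - Alice - Nora - Karl - Grace: max(4, 1, 4, 4, 5) = 5
Liam - Carol - Karl - Grace: max(4, 5, 5) = 5
Liam - Heidi - Alice - Nora - Karl - Grace: max(1, 6, 4, 4, 5) = 6
Smallest bottleneck: 5.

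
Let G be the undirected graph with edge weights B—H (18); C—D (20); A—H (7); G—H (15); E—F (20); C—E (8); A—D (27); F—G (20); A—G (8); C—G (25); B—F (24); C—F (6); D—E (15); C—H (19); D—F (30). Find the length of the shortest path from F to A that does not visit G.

A few of the F→A routes:
F-C-E-D-A: 6 + 8 + 15 + 27 = 56
F-C-H-A: 6 + 19 + 7 = 32
F-C-D-A: 6 + 20 + 27 = 53
F-B-H-A: 24 + 18 + 7 = 49
F-E-C-H-A: 20 + 8 + 19 + 7 = 54
Best route has total 32.

32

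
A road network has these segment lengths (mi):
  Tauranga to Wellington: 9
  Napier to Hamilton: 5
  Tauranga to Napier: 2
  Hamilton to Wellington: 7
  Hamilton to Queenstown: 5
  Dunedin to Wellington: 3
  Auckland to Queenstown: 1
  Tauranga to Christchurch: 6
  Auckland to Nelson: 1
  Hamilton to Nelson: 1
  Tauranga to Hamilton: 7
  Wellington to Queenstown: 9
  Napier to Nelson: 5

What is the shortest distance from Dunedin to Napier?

Checking several routes:
Dunedin-Wellington-Hamilton-Nelson-Napier: 3 + 7 + 1 + 5 = 16
Dunedin-Wellington-Queenstown-Auckland-Nelson-Napier: 3 + 9 + 1 + 1 + 5 = 19
Dunedin-Wellington-Tauranga-Napier: 3 + 9 + 2 = 14
Dunedin-Wellington-Hamilton-Napier: 3 + 7 + 5 = 15
Dunedin-Wellington-Queenstown-Auckland-Nelson-Hamilton-Napier: 3 + 9 + 1 + 1 + 1 + 5 = 20
Dunedin-Wellington-Hamilton-Tauranga-Napier: 3 + 7 + 7 + 2 = 19
Best route has total 14 mi.

14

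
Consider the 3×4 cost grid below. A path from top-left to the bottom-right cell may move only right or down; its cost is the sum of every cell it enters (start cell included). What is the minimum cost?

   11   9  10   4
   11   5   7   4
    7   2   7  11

45

Best path: (0,0)→(0,1)→(1,1)→(2,1)→(2,2)→(2,3)
Cost: 11 + 9 + 5 + 2 + 7 + 11 = 45
(Top row then right column would cost 49.)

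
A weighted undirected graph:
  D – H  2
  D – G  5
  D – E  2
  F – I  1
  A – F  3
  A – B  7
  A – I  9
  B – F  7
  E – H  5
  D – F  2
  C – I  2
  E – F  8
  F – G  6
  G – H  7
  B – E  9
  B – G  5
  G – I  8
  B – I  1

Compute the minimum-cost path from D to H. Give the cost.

Comparing a few candidate routes:
D - F - E - H: 2 + 8 + 5 = 15
D - E - H: 2 + 5 = 7
D - H: 2
D - G - H: 5 + 7 = 12
Best route has total 2.

2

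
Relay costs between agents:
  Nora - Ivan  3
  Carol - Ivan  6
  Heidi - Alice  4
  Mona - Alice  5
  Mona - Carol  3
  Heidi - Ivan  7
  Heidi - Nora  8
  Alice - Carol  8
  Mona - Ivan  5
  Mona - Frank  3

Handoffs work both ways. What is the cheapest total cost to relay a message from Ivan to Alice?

Some routes from Ivan to Alice:
Ivan -> Mona -> Alice: 5 + 5 = 10
Ivan -> Heidi -> Alice: 7 + 4 = 11
Ivan -> Carol -> Alice: 6 + 8 = 14
Shortest: 10.

10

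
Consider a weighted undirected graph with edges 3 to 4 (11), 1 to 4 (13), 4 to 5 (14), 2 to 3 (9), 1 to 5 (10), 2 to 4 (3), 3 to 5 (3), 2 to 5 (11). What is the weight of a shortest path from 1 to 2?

Some routes from 1 to 2:
1 → 5 → 3 → 4 → 2: 10 + 3 + 11 + 3 = 27
1 → 4 → 2: 13 + 3 = 16
1 → 5 → 2: 10 + 11 = 21
1 → 5 → 3 → 2: 10 + 3 + 9 = 22
Shortest: 16.

16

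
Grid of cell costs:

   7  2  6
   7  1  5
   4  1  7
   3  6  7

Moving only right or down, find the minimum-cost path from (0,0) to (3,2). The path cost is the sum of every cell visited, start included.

One optimal route is (0,0) → (0,1) → (1,1) → (2,1) → (3,1) → (3,2).
Its cost is 7 + 2 + 1 + 1 + 6 + 7 = 24.
For comparison, the top-then-right route costs 34.

24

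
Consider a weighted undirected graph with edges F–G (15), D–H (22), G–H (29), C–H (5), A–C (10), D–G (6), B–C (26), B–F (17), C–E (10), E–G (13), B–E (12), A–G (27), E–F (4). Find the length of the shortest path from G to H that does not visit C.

28

Routes from G to H avoiding C:
G-H: 29
G-D-H: 6 + 22 = 28
Shortest: 28.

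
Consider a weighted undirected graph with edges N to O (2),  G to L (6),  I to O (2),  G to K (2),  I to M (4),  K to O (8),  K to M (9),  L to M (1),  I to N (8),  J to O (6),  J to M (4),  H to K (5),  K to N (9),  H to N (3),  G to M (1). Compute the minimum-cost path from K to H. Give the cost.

5

Comparing a few candidate routes:
K→O→N→H: 8 + 2 + 3 = 13
K→H: 5
K→N→H: 9 + 3 = 12
Shortest: 5.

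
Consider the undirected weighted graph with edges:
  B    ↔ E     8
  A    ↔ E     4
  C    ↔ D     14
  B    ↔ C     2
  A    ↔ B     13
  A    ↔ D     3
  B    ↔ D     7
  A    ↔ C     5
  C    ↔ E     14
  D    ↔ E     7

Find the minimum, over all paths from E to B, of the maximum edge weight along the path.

5

Checking several routes:
E -> D -> B: max(7, 7) = 7
E -> A -> C -> B: max(4, 5, 2) = 5
E -> A -> D -> B: max(4, 3, 7) = 7
E -> D -> A -> B: max(7, 3, 13) = 13
E -> B: max(8) = 8
E -> D -> A -> C -> B: max(7, 3, 5, 2) = 7
Smallest bottleneck: 5.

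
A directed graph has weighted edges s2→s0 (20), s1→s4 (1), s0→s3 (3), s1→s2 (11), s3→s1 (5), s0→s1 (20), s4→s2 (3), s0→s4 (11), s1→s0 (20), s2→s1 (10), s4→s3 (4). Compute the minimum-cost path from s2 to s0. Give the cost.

20

Candidate routes:
s2 → s1 → s0: 10 + 20 = 30
s2 → s0: 20
Shortest: 20.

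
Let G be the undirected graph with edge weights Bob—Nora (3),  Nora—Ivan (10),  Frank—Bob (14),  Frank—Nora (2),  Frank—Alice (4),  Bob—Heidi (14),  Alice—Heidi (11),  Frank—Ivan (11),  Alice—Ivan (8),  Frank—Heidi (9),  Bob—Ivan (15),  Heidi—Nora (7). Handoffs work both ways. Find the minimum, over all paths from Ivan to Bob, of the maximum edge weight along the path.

8

Comparing a few candidate routes:
Ivan - Nora - Bob: max(10, 3) = 10
Ivan - Alice - Frank - Heidi - Nora - Bob: max(8, 4, 9, 7, 3) = 9
Ivan - Alice - Frank - Nora - Bob: max(8, 4, 2, 3) = 8
Best route has worst link 8.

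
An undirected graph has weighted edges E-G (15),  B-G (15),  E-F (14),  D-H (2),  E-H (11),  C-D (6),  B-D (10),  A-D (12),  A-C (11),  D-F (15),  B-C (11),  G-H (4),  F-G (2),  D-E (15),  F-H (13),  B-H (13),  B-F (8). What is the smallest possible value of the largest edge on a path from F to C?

6

Checking several routes:
F → G → H → D → B → C: max(2, 4, 2, 10, 11) = 11
F → B → C: max(8, 11) = 11
F → B → D → C: max(8, 10, 6) = 10
F → G → H → D → A → C: max(2, 4, 2, 12, 11) = 12
F → G → H → D → C: max(2, 4, 2, 6) = 6
Smallest bottleneck: 6.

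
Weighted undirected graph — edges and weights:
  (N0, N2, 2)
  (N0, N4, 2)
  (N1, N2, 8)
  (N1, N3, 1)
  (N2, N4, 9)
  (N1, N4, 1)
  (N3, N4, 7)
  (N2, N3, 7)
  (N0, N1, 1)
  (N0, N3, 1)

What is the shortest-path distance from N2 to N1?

3

A few of the N2→N1 routes:
N2→N0→N3→N1: 2 + 1 + 1 = 4
N2→N0→N1: 2 + 1 = 3
N2→N0→N4→N1: 2 + 2 + 1 = 5
Best route has total 3.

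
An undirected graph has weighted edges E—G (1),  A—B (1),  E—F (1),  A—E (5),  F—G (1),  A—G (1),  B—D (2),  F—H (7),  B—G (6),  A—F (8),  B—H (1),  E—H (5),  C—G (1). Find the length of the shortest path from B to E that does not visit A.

6

Routes from B to E avoiding A:
B-G-F-E: 6 + 1 + 1 = 8
B-H-F-E: 1 + 7 + 1 = 9
B-G-F-H-E: 6 + 1 + 7 + 5 = 19
B-H-F-G-E: 1 + 7 + 1 + 1 = 10
B-H-E: 1 + 5 = 6
B-G-E: 6 + 1 = 7
The minimum is 6.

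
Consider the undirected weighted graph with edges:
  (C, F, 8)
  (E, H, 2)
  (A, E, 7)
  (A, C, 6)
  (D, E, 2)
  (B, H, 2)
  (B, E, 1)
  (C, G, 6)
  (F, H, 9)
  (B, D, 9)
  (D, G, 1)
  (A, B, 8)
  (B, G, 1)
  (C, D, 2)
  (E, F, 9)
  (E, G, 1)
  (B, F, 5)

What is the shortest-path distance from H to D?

4

Some routes from H to D:
H - B - E - D: 2 + 1 + 2 = 5
H - B - G - D: 2 + 1 + 1 = 4
H - E - D: 2 + 2 = 4
H - E - G - D: 2 + 1 + 1 = 4
H - E - B - G - D: 2 + 1 + 1 + 1 = 5
H - B - E - G - D: 2 + 1 + 1 + 1 = 5
Shortest: 4.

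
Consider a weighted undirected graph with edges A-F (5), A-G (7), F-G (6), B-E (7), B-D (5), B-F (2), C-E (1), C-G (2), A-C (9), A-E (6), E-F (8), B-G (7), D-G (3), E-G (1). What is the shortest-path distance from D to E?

Checking several routes:
D → B → E: 5 + 7 = 12
D → G → C → E: 3 + 2 + 1 = 6
D → B → G → E: 5 + 7 + 1 = 13
D → G → E: 3 + 1 = 4
D → B → F → G → E: 5 + 2 + 6 + 1 = 14
The minimum is 4.

4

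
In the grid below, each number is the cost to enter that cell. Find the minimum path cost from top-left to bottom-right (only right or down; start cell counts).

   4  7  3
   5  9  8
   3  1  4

Path r0c0 -> r1c0 -> r2c0 -> r2c1 -> r2c2: 4 + 5 + 3 + 1 + 4 = 17.

17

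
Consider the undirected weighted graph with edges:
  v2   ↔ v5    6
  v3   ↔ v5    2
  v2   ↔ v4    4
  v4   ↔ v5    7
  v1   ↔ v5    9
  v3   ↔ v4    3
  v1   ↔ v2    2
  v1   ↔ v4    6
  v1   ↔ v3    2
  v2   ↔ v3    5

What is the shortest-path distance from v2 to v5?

6

Some routes from v2 to v5:
v2 → v1 → v3 → v5: 2 + 2 + 2 = 6
v2 → v5: 6
v2 → v3 → v5: 5 + 2 = 7
Best route has total 6.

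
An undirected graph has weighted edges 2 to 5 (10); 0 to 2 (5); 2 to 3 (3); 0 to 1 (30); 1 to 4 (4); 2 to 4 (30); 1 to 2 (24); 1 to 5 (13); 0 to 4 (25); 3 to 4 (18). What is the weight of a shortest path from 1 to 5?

13

Comparing a few candidate routes:
1 -> 4 -> 3 -> 2 -> 5: 4 + 18 + 3 + 10 = 35
1 -> 4 -> 2 -> 5: 4 + 30 + 10 = 44
1 -> 2 -> 5: 24 + 10 = 34
1 -> 5: 13
The minimum is 13.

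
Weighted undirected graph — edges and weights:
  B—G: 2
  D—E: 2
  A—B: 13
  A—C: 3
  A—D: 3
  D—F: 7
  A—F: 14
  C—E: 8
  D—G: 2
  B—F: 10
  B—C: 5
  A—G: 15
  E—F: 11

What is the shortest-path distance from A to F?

Checking several routes:
A → D → E → F: 3 + 2 + 11 = 16
A → D → G → B → F: 3 + 2 + 2 + 10 = 17
A → D → F: 3 + 7 = 10
A → F: 14
Best route has total 10.

10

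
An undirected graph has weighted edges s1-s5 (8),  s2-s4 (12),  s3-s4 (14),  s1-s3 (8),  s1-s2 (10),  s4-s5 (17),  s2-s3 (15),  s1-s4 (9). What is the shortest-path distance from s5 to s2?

A few of the s5→s2 routes:
s5 → s4 → s2: 17 + 12 = 29
s5 → s1 → s3 → s2: 8 + 8 + 15 = 31
s5 → s1 → s4 → s2: 8 + 9 + 12 = 29
s5 → s1 → s2: 8 + 10 = 18
The minimum is 18.

18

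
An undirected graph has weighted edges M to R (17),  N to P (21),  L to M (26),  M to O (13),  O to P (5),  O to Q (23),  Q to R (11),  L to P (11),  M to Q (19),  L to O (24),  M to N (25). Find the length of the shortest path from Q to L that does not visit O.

Routes from Q to L avoiding O:
Q-M-N-P-L: 19 + 25 + 21 + 11 = 76
Q-R-M-L: 11 + 17 + 26 = 54
Q-R-M-N-P-L: 11 + 17 + 25 + 21 + 11 = 85
Q-M-L: 19 + 26 = 45
Shortest: 45.

45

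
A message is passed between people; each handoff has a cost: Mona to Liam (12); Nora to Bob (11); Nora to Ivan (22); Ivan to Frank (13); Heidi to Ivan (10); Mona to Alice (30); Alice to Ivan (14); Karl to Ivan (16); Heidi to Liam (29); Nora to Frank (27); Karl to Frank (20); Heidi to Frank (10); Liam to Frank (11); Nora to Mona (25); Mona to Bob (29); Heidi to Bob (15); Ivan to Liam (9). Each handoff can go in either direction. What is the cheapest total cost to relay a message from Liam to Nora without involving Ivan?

A few of the Liam→Nora routes:
Liam -> Mona -> Nora: 12 + 25 = 37
Liam -> Frank -> Nora: 11 + 27 = 38
Liam -> Mona -> Bob -> Nora: 12 + 29 + 11 = 52
Liam -> Frank -> Heidi -> Bob -> Nora: 11 + 10 + 15 + 11 = 47
The minimum is 37.

37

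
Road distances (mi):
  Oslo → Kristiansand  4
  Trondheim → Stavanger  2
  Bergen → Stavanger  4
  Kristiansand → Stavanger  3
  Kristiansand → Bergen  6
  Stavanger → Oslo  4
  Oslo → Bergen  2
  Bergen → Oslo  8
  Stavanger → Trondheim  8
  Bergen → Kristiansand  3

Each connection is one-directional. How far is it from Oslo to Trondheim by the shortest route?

A few of the Oslo→Trondheim routes:
Oslo → Kristiansand → Stavanger → Trondheim: 4 + 3 + 8 = 15
Oslo → Bergen → Kristiansand → Stavanger → Trondheim: 2 + 3 + 3 + 8 = 16
Oslo → Bergen → Stavanger → Trondheim: 2 + 4 + 8 = 14
Best route has total 14 mi.

14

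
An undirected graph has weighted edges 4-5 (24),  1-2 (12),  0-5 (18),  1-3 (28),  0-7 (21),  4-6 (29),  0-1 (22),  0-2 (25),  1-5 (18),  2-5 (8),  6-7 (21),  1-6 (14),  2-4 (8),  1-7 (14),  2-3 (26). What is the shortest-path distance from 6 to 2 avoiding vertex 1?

37

Checking several routes:
6 - 7 - 0 - 5 - 2: 21 + 21 + 18 + 8 = 68
6 - 4 - 2: 29 + 8 = 37
6 - 4 - 5 - 2: 29 + 24 + 8 = 61
6 - 7 - 0 - 2: 21 + 21 + 25 = 67
The minimum is 37.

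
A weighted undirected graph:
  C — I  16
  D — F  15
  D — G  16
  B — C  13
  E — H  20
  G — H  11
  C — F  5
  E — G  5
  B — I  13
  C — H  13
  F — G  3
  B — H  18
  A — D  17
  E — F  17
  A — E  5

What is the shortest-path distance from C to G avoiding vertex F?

24

Checking several routes:
C - H - E - G: 13 + 20 + 5 = 38
C - B - H - E - G: 13 + 18 + 20 + 5 = 56
C - I - B - H - G: 16 + 13 + 18 + 11 = 58
C - H - G: 13 + 11 = 24
C - B - H - G: 13 + 18 + 11 = 42
Best route has total 24.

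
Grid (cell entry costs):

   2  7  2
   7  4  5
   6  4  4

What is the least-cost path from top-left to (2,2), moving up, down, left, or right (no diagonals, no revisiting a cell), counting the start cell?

20

Best path: r0c0 → r0c1 → r0c2 → r1c2 → r2c2
Cost: 2 + 7 + 2 + 5 + 4 = 20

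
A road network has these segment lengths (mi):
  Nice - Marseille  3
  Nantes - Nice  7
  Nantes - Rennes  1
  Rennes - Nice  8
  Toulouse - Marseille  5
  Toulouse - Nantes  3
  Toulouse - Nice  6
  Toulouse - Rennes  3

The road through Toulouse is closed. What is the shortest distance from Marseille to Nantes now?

Candidate routes:
Marseille→Nice→Nantes: 3 + 7 = 10
Marseille→Nice→Rennes→Nantes: 3 + 8 + 1 = 12
Best route has total 10 mi.

10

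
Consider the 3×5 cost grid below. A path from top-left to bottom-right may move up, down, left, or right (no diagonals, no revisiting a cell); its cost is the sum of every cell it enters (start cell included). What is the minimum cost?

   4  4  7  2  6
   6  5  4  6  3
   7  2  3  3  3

Best path: [0,0] -> [0,1] -> [1,1] -> [2,1] -> [2,2] -> [2,3] -> [2,4]
Cost: 4 + 4 + 5 + 2 + 3 + 3 + 3 = 24

24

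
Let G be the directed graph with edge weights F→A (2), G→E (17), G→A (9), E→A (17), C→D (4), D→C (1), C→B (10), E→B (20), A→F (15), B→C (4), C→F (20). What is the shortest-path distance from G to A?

9

Candidate routes:
G -> E -> A: 17 + 17 = 34
G -> A: 9
G -> E -> B -> C -> F -> A: 17 + 20 + 4 + 20 + 2 = 63
The minimum is 9.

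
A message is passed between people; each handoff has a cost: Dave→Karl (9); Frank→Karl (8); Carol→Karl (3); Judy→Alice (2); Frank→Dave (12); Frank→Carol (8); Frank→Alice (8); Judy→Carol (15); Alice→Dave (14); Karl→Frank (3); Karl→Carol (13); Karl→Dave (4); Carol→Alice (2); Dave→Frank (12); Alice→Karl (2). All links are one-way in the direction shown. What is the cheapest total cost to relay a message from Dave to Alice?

Comparing a few candidate routes:
Dave -> Frank -> Alice: 12 + 8 = 20
Dave -> Karl -> Frank -> Carol -> Alice: 9 + 3 + 8 + 2 = 22
Dave -> Karl -> Frank -> Alice: 9 + 3 + 8 = 20
Dave -> Frank -> Carol -> Alice: 12 + 8 + 2 = 22
Shortest: 20.

20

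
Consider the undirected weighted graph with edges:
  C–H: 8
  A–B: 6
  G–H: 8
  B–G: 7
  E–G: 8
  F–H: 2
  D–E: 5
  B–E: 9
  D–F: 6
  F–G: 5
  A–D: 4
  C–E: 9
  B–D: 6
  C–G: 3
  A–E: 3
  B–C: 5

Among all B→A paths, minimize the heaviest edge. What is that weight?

6

Some routes from B to A:
B -> D -> A: max(6, 4) = 6
B -> A: max(6) = 6
B -> C -> G -> F -> D -> A: max(5, 3, 5, 6, 4) = 6
B -> D -> E -> A: max(6, 5, 3) = 6
B -> C -> G -> F -> D -> E -> A: max(5, 3, 5, 6, 5, 3) = 6
B -> G -> F -> D -> E -> A: max(7, 5, 6, 5, 3) = 7
Best route has worst link 6.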